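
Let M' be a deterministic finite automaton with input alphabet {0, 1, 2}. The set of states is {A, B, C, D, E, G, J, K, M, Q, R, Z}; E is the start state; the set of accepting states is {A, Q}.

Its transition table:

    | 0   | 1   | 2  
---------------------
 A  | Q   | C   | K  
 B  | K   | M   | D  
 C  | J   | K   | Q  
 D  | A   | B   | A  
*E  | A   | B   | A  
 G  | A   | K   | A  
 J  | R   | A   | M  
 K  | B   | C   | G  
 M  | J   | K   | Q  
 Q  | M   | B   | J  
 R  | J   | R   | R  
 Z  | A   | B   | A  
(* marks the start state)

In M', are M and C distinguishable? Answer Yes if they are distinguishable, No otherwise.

No

Reachable states from the start: {A,B,C,D,E,G,J,K,M,Q,R}. Unreachable: {Z} — drop them.
Initial partition by acceptance: {A,Q} | {B,C,D,E,G,J,K,M,R}.
On input 0, block {A,Q} splits into {Q} and {A}.
On input 0, block {B,C,D,E,G,J,K,M,R} splits into {B,C,J,K,M,R} and {D,E,G}.
On input 1, block {B,C,J,K,M,R} splits into {B,C,K,M,R} and {J}.
Refine {B,C,K,M,R} on symbol 0: members go to different blocks, giving {C,M,R} and {B,K}.
Refine {C,M,R} on symbol 1: members go to different blocks, giving {C,M} and {R}.
The partition is now stable with 7 blocks: {Q} | {C,M} | {A} | {D,E,G} | {J} | {B,K} | {R}.
M and C lie in the same block of the stable partition, so they are equivalent — no string distinguishes them.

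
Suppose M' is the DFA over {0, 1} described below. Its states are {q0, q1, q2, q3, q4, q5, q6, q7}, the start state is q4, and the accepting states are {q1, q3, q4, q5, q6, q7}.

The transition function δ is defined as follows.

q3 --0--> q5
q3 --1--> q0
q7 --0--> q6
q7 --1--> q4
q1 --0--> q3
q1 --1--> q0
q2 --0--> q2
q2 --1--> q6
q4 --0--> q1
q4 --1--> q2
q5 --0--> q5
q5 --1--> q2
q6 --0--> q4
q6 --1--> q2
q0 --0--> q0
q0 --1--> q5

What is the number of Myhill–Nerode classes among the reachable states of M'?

2

Reachable states from the start: {q0,q1,q2,q3,q4,q5,q6}. Unreachable: {q7} — drop them.
Initial partition by acceptance: {q1,q3,q4,q5,q6} | {q0,q2}.
No further refinement is possible. Final partition (2 blocks): {q1,q3,q4,q5,q6} | {q0,q2}.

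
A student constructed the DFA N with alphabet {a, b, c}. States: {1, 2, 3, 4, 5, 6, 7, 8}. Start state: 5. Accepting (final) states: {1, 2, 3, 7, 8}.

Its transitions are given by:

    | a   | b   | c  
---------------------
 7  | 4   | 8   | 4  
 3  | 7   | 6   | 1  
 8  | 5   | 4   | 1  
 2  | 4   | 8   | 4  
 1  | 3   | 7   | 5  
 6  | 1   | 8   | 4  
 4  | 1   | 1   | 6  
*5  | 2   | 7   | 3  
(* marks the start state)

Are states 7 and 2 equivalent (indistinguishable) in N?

Yes

Start with accepting vs non-accepting: {1,2,3,7,8} | {4,5,6}.
On input a, block {1,2,3,7,8} splits into {2,7,8} and {1,3}.
Split {2,7,8} by δ(·,b) → {2,7} and {8}.
On input a, block {4,5,6} splits into {4,6} and {5}.
Refine {4,6} on symbol b: members go to different blocks, giving {4} and {6}.
Refine {1,3} on symbol a: members go to different blocks, giving {1} and {3}.
Stable partition: {2,7} | {4} | {1} | {8} | {5} | {6} | {3} — 7 equivalence classes.
7 and 2 lie in the same block of the stable partition, so they are equivalent — no string distinguishes them.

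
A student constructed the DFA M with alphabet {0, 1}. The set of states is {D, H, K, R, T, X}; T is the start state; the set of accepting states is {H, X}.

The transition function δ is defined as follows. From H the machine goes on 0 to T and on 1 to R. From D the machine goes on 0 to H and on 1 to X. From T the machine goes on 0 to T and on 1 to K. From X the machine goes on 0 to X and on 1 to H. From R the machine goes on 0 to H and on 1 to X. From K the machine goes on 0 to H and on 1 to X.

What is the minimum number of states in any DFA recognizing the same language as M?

4

First remove the unreachable states {D}; 5 states remain.
Initial partition by acceptance: {H,X} | {K,R,T}.
On input 0, block {H,X} splits into {X} and {H}.
On input 0, block {K,R,T} splits into {K,R} and {T}.
Stable partition: {X} | {K,R} | {H} | {T} — 4 equivalence classes.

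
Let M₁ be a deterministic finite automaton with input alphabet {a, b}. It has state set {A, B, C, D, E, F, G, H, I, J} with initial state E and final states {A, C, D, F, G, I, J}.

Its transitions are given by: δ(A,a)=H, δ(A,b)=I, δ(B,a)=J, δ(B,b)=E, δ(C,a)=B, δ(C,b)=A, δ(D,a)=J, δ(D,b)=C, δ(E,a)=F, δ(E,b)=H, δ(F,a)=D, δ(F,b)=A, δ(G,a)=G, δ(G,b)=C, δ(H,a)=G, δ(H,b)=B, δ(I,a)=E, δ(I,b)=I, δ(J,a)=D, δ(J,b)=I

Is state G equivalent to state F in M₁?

Initial partition by acceptance: {A,C,D,F,G,I,J} | {B,E,H}.
Split {A,C,D,F,G,I,J} by δ(·,a) → {D,F,G,J} and {A,C,I}.
No further refinement is possible. Final partition (3 blocks): {D,F,G,J} | {B,E,H} | {A,C,I}.
G and F lie in the same block of the stable partition, so they are equivalent — no string distinguishes them.

Yes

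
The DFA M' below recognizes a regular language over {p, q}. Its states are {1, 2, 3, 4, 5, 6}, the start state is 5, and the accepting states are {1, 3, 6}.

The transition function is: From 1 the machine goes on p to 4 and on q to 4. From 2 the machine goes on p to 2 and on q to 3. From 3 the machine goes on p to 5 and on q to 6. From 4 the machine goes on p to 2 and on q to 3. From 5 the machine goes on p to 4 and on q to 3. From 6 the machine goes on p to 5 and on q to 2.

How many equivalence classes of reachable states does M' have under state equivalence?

3

Reachable states from the start: {2,3,4,5,6}. Unreachable: {1} — drop them.
Initial partition by acceptance: {3,6} | {2,4,5}.
Refine {3,6} on symbol q: members go to different blocks, giving {3} and {6}.
The partition is now stable with 3 blocks: {3} | {2,4,5} | {6}.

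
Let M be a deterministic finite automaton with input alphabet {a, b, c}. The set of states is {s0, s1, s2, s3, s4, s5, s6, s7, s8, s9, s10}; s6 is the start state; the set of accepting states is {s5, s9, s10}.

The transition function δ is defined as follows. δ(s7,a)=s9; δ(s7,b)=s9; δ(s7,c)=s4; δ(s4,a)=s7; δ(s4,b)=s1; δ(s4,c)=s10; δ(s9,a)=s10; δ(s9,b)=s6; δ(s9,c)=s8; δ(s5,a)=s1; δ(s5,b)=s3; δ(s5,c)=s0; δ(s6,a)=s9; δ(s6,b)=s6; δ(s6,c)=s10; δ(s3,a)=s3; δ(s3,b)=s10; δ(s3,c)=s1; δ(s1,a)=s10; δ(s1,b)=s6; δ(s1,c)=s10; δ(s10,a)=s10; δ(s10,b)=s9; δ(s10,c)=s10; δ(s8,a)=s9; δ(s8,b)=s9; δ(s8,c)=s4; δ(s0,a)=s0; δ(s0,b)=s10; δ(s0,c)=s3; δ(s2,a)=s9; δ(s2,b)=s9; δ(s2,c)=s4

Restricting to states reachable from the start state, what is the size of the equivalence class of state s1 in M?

Reachable states from the start: {s1,s4,s6,s7,s8,s9,s10}. Unreachable: {s0,s2,s3,s5} — drop them.
Initial partition by acceptance: {s9,s10} | {s1,s4,s6,s7,s8}.
Refine {s9,s10} on symbol b: members go to different blocks, giving {s9} and {s10}.
Split {s1,s4,s6,s7,s8} by δ(·,a) → {s6,s7,s8} and {s1} and {s4}.
Refine {s6,s7,s8} on symbol b: members go to different blocks, giving {s7,s8} and {s6}.
No further refinement is possible. Final partition (6 blocks): {s9} | {s7,s8} | {s10} | {s1} | {s4} | {s6}.
State s1 belongs to the block {s1}, which has 1 states.

1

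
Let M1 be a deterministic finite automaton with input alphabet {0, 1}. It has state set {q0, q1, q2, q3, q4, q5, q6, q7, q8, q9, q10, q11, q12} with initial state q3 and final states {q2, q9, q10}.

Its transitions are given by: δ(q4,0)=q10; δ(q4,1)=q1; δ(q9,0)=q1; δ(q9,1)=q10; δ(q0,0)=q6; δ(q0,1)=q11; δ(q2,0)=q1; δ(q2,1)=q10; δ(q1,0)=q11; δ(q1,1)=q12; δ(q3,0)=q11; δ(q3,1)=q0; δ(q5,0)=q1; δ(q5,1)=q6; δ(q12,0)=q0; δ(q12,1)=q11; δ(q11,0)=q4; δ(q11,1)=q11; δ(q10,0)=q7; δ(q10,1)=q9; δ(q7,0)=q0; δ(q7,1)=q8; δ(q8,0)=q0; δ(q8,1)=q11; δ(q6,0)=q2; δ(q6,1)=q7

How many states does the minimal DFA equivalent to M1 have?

First remove the unreachable states {q5}; 12 states remain.
Initial partition by acceptance: {q2,q9,q10} | {q0,q1,q3,q4,q6,q7,q8,q11,q12}.
Split {q0,q1,q3,q4,q6,q7,q8,q11,q12} by δ(·,0) → {q0,q1,q3,q7,q8,q11,q12} and {q4,q6}.
On input 0, block {q0,q1,q3,q7,q8,q11,q12} splits into {q1,q3,q7,q8,q12} and {q0,q11}.
Split {q1,q3,q7,q8,q12} by δ(·,1) → {q3,q8,q12} and {q1,q7}.
No further refinement is possible. Final partition (5 blocks): {q2,q9,q10} | {q3,q8,q12} | {q4,q6} | {q0,q11} | {q1,q7}.

5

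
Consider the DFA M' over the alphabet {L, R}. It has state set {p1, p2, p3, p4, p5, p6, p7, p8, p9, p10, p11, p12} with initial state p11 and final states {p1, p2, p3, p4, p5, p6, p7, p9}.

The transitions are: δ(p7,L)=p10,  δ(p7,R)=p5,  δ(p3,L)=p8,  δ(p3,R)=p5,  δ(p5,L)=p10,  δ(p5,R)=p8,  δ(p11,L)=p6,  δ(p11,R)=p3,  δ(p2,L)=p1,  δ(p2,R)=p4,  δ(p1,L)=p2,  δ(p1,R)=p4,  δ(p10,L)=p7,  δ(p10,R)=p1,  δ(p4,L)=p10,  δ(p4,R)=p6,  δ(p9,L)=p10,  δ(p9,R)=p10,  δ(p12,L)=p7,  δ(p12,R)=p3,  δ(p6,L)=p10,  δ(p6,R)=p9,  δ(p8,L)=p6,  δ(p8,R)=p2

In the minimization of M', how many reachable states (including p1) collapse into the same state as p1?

2

Reachable states from the start: {p1,p2,p3,p4,p5,p6,p7,p8,p9,p10,p11}. Unreachable: {p12} — drop them.
Initial partition by acceptance: {p1,p2,p3,p4,p5,p6,p7,p9} | {p8,p10,p11}.
Refine {p1,p2,p3,p4,p5,p6,p7,p9} on symbol L: members go to different blocks, giving {p3,p4,p5,p6,p7,p9} and {p1,p2}.
On input R, block {p3,p4,p5,p6,p7,p9} splits into {p3,p4,p6,p7} and {p5,p9}.
Split {p3,p4,p6,p7} by δ(·,R) → {p3,p6,p7} and {p4}.
Split {p8,p10,p11} by δ(·,R) → {p8,p10} and {p11}.
No further refinement is possible. Final partition (6 blocks): {p3,p6,p7} | {p8,p10} | {p1,p2} | {p5,p9} | {p4} | {p11}.
The equivalence class containing p1 is {p1,p2}, of size 2.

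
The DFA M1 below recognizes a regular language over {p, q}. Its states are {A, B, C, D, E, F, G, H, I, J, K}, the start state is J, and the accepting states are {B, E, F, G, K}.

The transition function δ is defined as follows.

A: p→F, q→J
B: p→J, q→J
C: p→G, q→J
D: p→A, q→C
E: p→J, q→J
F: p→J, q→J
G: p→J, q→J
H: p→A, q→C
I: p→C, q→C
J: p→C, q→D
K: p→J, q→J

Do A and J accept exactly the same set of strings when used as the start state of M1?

No

Reachable states from the start: {A,C,D,F,G,J}. Unreachable: {B,E,H,I,K} — drop them.
Initial partition by acceptance: {F,G} | {A,C,D,J}.
On input p, block {A,C,D,J} splits into {A,C} and {D,J}.
On input q, block {D,J} splits into {D} and {J}.
Stable partition: {F,G} | {A,C} | {D} | {J} — 4 equivalence classes.
A and J end up in different blocks, so they are distinguishable. For instance, the string 'p' is accepted from only A.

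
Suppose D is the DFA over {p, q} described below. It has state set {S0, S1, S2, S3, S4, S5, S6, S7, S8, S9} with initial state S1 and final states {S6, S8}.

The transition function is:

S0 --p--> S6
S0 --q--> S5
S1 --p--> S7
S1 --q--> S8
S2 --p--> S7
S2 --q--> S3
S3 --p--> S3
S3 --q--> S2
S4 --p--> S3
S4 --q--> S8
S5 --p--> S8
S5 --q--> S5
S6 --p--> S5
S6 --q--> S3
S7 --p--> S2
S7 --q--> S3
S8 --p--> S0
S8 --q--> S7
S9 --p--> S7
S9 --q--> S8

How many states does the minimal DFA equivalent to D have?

First remove the unreachable states {S4,S9}; 8 states remain.
P0 = {S6,S8} | {S0,S1,S2,S3,S5,S7}.
On input p, block {S0,S1,S2,S3,S5,S7} splits into {S1,S2,S3,S7} and {S0,S5}.
Split {S1,S2,S3,S7} by δ(·,q) → {S2,S3,S7} and {S1}.
No further refinement is possible. Final partition (4 blocks): {S6,S8} | {S2,S3,S7} | {S0,S5} | {S1}.

4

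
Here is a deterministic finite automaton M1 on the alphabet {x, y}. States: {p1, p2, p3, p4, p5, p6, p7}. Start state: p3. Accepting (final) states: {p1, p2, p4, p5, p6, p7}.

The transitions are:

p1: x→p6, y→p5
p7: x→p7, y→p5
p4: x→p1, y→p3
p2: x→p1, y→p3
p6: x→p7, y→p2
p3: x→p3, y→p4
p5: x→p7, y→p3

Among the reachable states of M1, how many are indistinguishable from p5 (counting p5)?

3

All states are reachable from the start state.
Start with accepting vs non-accepting: {p1,p2,p4,p5,p6,p7} | {p3}.
Split {p1,p2,p4,p5,p6,p7} by δ(·,y) → {p1,p6,p7} and {p2,p4,p5}.
The partition is now stable with 3 blocks: {p1,p6,p7} | {p3} | {p2,p4,p5}.
State p5 belongs to the block {p2,p4,p5}, which has 3 states.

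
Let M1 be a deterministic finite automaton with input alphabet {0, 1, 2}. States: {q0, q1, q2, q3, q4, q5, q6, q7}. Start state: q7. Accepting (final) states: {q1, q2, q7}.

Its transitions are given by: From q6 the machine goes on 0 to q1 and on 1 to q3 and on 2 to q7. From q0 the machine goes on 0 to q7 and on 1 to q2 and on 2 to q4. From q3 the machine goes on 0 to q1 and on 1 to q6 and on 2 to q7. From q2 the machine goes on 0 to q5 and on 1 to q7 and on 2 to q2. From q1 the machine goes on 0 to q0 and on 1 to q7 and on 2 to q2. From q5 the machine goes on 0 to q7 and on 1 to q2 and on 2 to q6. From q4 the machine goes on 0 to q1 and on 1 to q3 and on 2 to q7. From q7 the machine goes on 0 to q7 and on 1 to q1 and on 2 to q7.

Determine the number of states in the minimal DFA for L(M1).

4

Every state is reachable, so we keep all 8.
Initial partition by acceptance: {q1,q2,q7} | {q0,q3,q4,q5,q6}.
Split {q1,q2,q7} by δ(·,0) → {q1,q2} and {q7}.
On input 0, block {q0,q3,q4,q5,q6} splits into {q3,q4,q6} and {q0,q5}.
No further refinement is possible. Final partition (4 blocks): {q1,q2} | {q3,q4,q6} | {q7} | {q0,q5}.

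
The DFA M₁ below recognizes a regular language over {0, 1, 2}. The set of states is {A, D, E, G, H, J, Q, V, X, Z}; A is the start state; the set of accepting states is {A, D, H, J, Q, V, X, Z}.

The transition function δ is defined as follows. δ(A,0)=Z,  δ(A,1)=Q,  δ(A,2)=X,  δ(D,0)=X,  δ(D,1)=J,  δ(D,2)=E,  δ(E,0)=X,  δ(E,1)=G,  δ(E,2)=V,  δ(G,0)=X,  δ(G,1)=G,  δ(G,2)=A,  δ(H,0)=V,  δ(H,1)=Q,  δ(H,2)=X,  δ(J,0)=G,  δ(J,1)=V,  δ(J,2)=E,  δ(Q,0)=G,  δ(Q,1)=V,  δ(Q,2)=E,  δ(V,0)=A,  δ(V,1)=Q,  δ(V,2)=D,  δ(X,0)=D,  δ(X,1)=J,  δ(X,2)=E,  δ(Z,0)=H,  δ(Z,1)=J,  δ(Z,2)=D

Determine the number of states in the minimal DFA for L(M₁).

4

All states are reachable from the start state.
Initial partition by acceptance: {A,D,H,J,Q,V,X,Z} | {E,G}.
Refine {A,D,H,J,Q,V,X,Z} on symbol 0: members go to different blocks, giving {A,D,H,V,X,Z} and {J,Q}.
On input 2, block {A,D,H,V,X,Z} splits into {A,H,V,Z} and {D,X}.
Stable partition: {A,H,V,Z} | {E,G} | {J,Q} | {D,X} — 4 equivalence classes.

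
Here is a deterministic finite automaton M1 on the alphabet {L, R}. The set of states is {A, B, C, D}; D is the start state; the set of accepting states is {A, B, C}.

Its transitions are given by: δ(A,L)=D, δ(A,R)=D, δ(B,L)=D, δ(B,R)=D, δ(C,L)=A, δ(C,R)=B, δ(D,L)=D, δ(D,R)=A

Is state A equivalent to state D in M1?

States {B,C} cannot be reached from the start state, so discard them.
P0 = {A} | {D}.
No further refinement is possible. Final partition (2 blocks): {A} | {D}.
A and D end up in different blocks, so they are distinguishable. For instance, the string 'ε' is accepted from only A.

No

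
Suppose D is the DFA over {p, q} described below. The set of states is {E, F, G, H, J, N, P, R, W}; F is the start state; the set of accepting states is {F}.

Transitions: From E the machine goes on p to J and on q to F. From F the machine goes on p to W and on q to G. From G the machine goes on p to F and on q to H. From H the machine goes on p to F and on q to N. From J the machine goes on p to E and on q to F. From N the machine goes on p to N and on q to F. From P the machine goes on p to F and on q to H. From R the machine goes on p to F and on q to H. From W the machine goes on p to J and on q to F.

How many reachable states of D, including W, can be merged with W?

4

Reachable states from the start: {E,F,G,H,J,N,W}. Unreachable: {P,R} — drop them.
Initial partition by acceptance: {F} | {E,G,H,J,N,W}.
On input p, block {E,G,H,J,N,W} splits into {E,J,N,W} and {G,H}.
On input q, block {G,H} splits into {G} and {H}.
Stable partition: {F} | {E,J,N,W} | {G} | {H} — 4 equivalence classes.
The equivalence class containing W is {E,J,N,W}, of size 4.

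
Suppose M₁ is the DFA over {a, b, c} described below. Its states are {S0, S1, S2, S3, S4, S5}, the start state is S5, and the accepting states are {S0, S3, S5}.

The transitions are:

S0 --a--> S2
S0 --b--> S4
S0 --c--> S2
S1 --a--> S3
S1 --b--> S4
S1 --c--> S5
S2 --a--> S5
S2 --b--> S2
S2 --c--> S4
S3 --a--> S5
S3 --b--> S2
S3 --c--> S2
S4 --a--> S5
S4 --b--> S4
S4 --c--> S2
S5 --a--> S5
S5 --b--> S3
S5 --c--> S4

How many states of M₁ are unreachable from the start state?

Starting at S5 and following transitions, the reachable set is {S2, S3, S4, S5}. That leaves S0, S1 unreachable — 2 in total.

2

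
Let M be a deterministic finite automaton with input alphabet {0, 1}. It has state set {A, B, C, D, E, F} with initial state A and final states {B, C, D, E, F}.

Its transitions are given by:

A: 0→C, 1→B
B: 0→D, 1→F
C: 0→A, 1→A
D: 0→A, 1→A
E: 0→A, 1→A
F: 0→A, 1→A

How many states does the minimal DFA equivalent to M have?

Reachable states from the start: {A,B,C,D,F}. Unreachable: {E} — drop them.
P0 = {B,C,D,F} | {A}.
Split {B,C,D,F} by δ(·,0) → {C,D,F} and {B}.
The partition is now stable with 3 blocks: {C,D,F} | {A} | {B}.

3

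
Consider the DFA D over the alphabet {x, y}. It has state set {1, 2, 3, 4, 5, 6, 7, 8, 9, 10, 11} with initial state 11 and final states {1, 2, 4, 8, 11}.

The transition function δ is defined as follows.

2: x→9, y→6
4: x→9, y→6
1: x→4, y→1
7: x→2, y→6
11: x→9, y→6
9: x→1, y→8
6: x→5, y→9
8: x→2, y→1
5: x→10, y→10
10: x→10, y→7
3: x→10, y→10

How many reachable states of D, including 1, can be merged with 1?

2

States {3} cannot be reached from the start state, so discard them.
P0 = {1,2,4,8,11} | {5,6,7,9,10}.
On input x, block {1,2,4,8,11} splits into {2,4,11} and {1,8}.
On input x, block {5,6,7,9,10} splits into {5,6,10} and {7} and {9}.
Split {5,6,10} by δ(·,y) → {5} and {6} and {10}.
Stable partition: {2,4,11} | {5} | {1,8} | {7} | {9} | {6} | {10} — 7 equivalence classes.
The equivalence class containing 1 is {1,8}, of size 2.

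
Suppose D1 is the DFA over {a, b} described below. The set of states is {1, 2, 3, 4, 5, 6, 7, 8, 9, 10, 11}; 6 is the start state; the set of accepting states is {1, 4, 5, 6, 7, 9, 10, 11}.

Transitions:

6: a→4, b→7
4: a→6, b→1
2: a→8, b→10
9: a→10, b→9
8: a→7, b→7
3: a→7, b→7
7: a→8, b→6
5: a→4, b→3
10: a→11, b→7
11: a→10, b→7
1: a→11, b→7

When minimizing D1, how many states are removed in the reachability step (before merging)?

BFS from 6 reaches {1, 4, 6, 7, 8, 10, 11}; the 4 state(s) 2, 3, 5, 9 are never visited.

4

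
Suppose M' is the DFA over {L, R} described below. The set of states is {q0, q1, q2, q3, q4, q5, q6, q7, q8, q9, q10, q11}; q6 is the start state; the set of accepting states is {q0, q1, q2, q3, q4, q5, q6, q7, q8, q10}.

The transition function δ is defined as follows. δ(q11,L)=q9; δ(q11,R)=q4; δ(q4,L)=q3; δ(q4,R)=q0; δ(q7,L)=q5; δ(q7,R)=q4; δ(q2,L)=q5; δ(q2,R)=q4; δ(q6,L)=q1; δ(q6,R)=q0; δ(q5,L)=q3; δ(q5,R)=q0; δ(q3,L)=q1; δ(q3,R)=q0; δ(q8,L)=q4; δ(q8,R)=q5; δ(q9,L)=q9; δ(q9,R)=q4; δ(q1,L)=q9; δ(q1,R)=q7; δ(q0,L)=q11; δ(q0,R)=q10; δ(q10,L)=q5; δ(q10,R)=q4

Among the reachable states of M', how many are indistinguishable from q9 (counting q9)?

2

States {q2,q8} cannot be reached from the start state, so discard them.
Initial partition by acceptance: {q0,q1,q3,q4,q5,q6,q7,q10} | {q9,q11}.
Refine {q0,q1,q3,q4,q5,q6,q7,q10} on symbol L: members go to different blocks, giving {q3,q4,q5,q6,q7,q10} and {q0,q1}.
On input L, block {q3,q4,q5,q6,q7,q10} splits into {q4,q5,q7,q10} and {q3,q6}.
Split {q4,q5,q7,q10} by δ(·,L) → {q4,q5} and {q7,q10}.
No further refinement is possible. Final partition (5 blocks): {q4,q5} | {q9,q11} | {q0,q1} | {q3,q6} | {q7,q10}.
State q9 belongs to the block {q9,q11}, which has 2 states.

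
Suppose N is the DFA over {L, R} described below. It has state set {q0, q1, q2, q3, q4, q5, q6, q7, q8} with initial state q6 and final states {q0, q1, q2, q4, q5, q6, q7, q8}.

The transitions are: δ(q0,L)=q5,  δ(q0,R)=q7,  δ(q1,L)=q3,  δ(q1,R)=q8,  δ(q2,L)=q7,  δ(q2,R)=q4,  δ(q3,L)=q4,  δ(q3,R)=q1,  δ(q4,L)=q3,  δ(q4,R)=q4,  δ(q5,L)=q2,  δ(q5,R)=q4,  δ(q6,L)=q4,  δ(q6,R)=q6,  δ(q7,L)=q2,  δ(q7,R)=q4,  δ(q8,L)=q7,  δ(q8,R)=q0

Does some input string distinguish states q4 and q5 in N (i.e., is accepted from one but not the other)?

Yes

All states are reachable from the start state.
Start with accepting vs non-accepting: {q0,q1,q2,q4,q5,q6,q7,q8} | {q3}.
On input L, block {q0,q1,q2,q4,q5,q6,q7,q8} splits into {q0,q2,q5,q6,q7,q8} and {q1,q4}.
Refine {q0,q2,q5,q6,q7,q8} on symbol L: members go to different blocks, giving {q0,q2,q5,q7,q8} and {q6}.
On input R, block {q0,q2,q5,q7,q8} splits into {q2,q5,q7} and {q0,q8}.
On input R, block {q1,q4} splits into {q1} and {q4}.
On input R, block {q0,q8} splits into {q0} and {q8}.
No further refinement is possible. Final partition (7 blocks): {q2,q5,q7} | {q3} | {q1} | {q6} | {q0} | {q4} | {q8}.
q4 and q5 end up in different blocks, so they are distinguishable. For instance, the string 'L' is accepted from only q5.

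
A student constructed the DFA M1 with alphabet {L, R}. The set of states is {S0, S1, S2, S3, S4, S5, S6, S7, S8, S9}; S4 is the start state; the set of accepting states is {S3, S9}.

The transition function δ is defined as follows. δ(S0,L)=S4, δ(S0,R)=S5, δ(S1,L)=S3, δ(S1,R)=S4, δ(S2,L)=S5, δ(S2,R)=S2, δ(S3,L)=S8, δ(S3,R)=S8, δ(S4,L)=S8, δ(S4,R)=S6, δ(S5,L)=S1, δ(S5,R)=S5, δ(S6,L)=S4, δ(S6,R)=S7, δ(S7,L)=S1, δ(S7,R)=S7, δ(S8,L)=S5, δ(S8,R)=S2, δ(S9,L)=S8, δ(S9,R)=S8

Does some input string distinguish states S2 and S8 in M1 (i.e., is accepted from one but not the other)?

No

Reachable states from the start: {S1,S2,S3,S4,S5,S6,S7,S8}. Unreachable: {S0,S9} — drop them.
Initial partition by acceptance: {S3} | {S1,S2,S4,S5,S6,S7,S8}.
Refine {S1,S2,S4,S5,S6,S7,S8} on symbol L: members go to different blocks, giving {S2,S4,S5,S6,S7,S8} and {S1}.
On input L, block {S2,S4,S5,S6,S7,S8} splits into {S2,S4,S6,S8} and {S5,S7}.
Split {S2,S4,S6,S8} by δ(·,L) → {S2,S8} and {S4,S6}.
Split {S4,S6} by δ(·,L) → {S4} and {S6}.
No further refinement is possible. Final partition (6 blocks): {S3} | {S2,S8} | {S1} | {S5,S7} | {S4} | {S6}.
S2 and S8 lie in the same block of the stable partition, so they are equivalent — no string distinguishes them.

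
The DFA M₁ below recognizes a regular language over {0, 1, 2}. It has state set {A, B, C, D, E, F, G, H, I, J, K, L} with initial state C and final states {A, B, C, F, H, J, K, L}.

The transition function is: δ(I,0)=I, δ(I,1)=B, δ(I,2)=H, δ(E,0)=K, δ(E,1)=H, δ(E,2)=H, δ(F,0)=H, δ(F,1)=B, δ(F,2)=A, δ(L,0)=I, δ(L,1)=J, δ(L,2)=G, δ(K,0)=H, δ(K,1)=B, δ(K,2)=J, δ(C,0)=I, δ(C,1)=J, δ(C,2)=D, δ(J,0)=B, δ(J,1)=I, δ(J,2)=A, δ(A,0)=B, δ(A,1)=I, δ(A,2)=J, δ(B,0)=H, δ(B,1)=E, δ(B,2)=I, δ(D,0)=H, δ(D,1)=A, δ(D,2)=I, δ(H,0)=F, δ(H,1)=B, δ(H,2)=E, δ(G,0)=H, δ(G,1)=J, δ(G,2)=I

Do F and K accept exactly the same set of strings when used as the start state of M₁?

Yes

First remove the unreachable states {G,L}; 10 states remain.
P0 = {A,B,C,F,H,J,K} | {D,E,I}.
Refine {A,B,C,F,H,J,K} on symbol 0: members go to different blocks, giving {A,B,F,H,J,K} and {C}.
Refine {A,B,F,H,J,K} on symbol 1: members go to different blocks, giving {A,B,J} and {F,H,K}.
Split {A,B,J} by δ(·,0) → {A,J} and {B}.
Split {D,E,I} by δ(·,0) → {D,E} and {I}.
On input 1, block {D,E} splits into {D} and {E}.
Refine {F,H,K} on symbol 2: members go to different blocks, giving {F,K} and {H}.
The partition is now stable with 8 blocks: {A,J} | {D} | {C} | {F,K} | {B} | {I} | {E} | {H}.
F and K lie in the same block of the stable partition, so they are equivalent — no string distinguishes them.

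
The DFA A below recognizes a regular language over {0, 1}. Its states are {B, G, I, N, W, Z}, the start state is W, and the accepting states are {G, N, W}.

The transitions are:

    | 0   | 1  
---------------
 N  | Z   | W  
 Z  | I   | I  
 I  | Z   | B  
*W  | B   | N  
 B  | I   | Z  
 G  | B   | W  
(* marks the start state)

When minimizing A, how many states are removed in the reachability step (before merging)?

1

BFS from W reaches {B, I, N, W, Z}; the 1 state(s) G are never visited.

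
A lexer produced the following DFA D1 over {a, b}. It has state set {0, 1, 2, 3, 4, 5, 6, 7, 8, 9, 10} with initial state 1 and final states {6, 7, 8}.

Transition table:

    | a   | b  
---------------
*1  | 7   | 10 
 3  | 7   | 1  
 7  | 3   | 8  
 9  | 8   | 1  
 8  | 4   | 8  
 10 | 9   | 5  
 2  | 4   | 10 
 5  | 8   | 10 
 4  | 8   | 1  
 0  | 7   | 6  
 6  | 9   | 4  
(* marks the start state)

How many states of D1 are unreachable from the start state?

No path from 1 leads to 0, 2, 6; the other 8 states are all reachable.

3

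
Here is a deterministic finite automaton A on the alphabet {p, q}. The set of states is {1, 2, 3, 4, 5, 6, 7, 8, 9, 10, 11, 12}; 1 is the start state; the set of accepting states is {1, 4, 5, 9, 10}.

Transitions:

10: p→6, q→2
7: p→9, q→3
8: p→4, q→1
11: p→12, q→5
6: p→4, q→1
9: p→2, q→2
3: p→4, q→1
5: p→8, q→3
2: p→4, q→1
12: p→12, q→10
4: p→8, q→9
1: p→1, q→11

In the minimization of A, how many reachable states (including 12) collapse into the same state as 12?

States {7} cannot be reached from the start state, so discard them.
P0 = {1,4,5,9,10} | {2,3,6,8,11,12}.
Refine {1,4,5,9,10} on symbol p: members go to different blocks, giving {4,5,9,10} and {1}.
Refine {4,5,9,10} on symbol q: members go to different blocks, giving {5,9,10} and {4}.
On input p, block {2,3,6,8,11,12} splits into {2,3,6,8} and {11,12}.
Stable partition: {5,9,10} | {2,3,6,8} | {1} | {4} | {11,12} — 5 equivalence classes.
State 12 belongs to the block {11,12}, which has 2 states.

2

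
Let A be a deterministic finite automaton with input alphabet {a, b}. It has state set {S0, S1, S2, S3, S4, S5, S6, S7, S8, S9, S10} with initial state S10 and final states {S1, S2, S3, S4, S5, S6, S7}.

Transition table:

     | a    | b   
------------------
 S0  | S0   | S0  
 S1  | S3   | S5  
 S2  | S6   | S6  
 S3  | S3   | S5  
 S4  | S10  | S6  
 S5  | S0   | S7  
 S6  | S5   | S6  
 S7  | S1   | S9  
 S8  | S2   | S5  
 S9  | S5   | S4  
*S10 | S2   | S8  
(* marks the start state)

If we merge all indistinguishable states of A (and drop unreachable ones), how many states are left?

Initial partition by acceptance: {S1,S2,S3,S4,S5,S6,S7} | {S0,S8,S9,S10}.
Split {S1,S2,S3,S4,S5,S6,S7} by δ(·,a) → {S1,S2,S3,S6,S7} and {S4,S5}.
Refine {S1,S2,S3,S6,S7} on symbol a: members go to different blocks, giving {S1,S2,S3,S7} and {S6}.
Refine {S1,S2,S3,S7} on symbol a: members go to different blocks, giving {S1,S3,S7} and {S2}.
Split {S1,S3,S7} by δ(·,b) → {S1,S3} and {S7}.
Split {S0,S8,S9,S10} by δ(·,a) → {S8,S10} and {S0} and {S9}.
Refine {S8,S10} on symbol b: members go to different blocks, giving {S8} and {S10}.
Split {S4,S5} by δ(·,a) → {S4} and {S5}.
No further refinement is possible. Final partition (10 blocks): {S1,S3} | {S8} | {S4} | {S6} | {S2} | {S7} | {S0} | {S9} | {S10} | {S5}.

10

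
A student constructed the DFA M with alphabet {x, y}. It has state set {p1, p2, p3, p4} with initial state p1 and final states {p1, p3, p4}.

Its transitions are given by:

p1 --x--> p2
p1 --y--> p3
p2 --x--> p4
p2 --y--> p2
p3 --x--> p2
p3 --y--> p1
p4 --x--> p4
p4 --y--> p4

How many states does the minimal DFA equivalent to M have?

3

Start with accepting vs non-accepting: {p1,p3,p4} | {p2}.
Refine {p1,p3,p4} on symbol x: members go to different blocks, giving {p1,p3} and {p4}.
The partition is now stable with 3 blocks: {p1,p3} | {p2} | {p4}.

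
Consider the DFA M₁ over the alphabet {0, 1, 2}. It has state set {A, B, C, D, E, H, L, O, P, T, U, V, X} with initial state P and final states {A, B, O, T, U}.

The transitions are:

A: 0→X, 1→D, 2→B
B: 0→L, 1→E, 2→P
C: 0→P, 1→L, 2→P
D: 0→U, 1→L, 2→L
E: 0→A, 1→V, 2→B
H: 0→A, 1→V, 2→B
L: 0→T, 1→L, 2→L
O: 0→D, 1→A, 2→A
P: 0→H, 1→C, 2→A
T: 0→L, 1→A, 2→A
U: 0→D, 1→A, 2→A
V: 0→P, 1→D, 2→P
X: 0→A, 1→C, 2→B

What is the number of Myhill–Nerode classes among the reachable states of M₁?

7

Reachable states from the start: {A,B,C,D,E,H,L,P,T,U,V,X}. Unreachable: {O} — drop them.
Start with accepting vs non-accepting: {A,B,T,U} | {C,D,E,H,L,P,V,X}.
On input 1, block {A,B,T,U} splits into {A,B} and {T,U}.
On input 2, block {A,B} splits into {A} and {B}.
On input 0, block {C,D,E,H,L,P,V,X} splits into {E,H,X} and {C,P,V} and {D,L}.
Refine {C,P,V} on symbol 0: members go to different blocks, giving {C,V} and {P}.
Stable partition: {A} | {E,H,X} | {T,U} | {B} | {C,V} | {D,L} | {P} — 7 equivalence classes.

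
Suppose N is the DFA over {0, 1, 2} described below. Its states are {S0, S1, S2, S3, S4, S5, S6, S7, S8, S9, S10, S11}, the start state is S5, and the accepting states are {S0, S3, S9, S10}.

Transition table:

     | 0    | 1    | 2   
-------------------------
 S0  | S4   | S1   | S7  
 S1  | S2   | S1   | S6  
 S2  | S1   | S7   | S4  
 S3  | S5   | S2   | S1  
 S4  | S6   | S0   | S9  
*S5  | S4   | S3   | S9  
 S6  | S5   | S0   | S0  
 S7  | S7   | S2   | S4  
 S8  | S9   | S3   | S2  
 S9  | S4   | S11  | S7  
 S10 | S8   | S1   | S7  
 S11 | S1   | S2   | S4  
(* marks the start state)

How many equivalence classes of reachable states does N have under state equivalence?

First remove the unreachable states {S8,S10}; 10 states remain.
P0 = {S0,S3,S9} | {S1,S2,S4,S5,S6,S7,S11}.
Split {S1,S2,S4,S5,S6,S7,S11} by δ(·,1) → {S1,S2,S7,S11} and {S4,S5,S6}.
Stable partition: {S0,S3,S9} | {S1,S2,S7,S11} | {S4,S5,S6} — 3 equivalence classes.

3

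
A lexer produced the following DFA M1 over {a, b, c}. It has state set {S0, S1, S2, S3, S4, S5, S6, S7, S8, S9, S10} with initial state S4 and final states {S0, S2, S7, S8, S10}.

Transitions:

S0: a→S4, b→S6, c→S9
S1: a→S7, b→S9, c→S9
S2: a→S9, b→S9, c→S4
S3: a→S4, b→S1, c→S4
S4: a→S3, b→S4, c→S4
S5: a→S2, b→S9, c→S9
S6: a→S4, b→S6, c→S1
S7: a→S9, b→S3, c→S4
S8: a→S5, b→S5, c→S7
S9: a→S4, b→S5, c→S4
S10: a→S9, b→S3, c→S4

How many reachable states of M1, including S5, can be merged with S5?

2

States {S0,S6,S8,S10} cannot be reached from the start state, so discard them.
P0 = {S2,S7} | {S1,S3,S4,S5,S9}.
On input a, block {S1,S3,S4,S5,S9} splits into {S3,S4,S9} and {S1,S5}.
On input b, block {S3,S4,S9} splits into {S3,S9} and {S4}.
Stable partition: {S2,S7} | {S3,S9} | {S1,S5} | {S4} — 4 equivalence classes.
The equivalence class containing S5 is {S1,S5}, of size 2.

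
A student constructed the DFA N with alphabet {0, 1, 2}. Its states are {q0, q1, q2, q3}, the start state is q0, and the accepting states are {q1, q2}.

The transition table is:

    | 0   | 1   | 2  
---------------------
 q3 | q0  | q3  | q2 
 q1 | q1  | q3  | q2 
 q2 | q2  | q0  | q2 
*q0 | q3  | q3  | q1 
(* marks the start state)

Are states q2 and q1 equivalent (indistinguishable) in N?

Yes

Start with accepting vs non-accepting: {q1,q2} | {q0,q3}.
No further refinement is possible. Final partition (2 blocks): {q1,q2} | {q0,q3}.
q2 and q1 lie in the same block of the stable partition, so they are equivalent — no string distinguishes them.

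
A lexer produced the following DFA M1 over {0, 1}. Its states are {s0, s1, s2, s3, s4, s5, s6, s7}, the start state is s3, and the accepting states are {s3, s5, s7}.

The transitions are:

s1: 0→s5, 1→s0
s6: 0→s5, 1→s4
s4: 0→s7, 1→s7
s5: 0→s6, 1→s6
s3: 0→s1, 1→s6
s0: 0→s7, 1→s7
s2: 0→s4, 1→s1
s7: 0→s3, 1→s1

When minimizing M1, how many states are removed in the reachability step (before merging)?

BFS from s3 reaches {s0, s1, s3, s4, s5, s6, s7}; the 1 state(s) s2 are never visited.

1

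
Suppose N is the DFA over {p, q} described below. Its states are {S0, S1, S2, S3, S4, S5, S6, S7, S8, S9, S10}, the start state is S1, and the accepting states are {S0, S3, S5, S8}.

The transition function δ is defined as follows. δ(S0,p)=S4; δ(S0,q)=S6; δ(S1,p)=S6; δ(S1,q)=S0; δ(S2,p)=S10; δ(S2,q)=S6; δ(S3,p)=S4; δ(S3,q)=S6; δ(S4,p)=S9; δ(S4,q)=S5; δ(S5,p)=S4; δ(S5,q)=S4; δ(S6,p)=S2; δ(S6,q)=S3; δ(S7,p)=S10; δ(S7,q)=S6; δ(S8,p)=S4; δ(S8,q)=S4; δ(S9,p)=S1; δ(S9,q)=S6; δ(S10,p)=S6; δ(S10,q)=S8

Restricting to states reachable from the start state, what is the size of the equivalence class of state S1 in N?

2

States {S7} cannot be reached from the start state, so discard them.
Start with accepting vs non-accepting: {S0,S3,S5,S8} | {S1,S2,S4,S6,S9,S10}.
Split {S1,S2,S4,S6,S9,S10} by δ(·,q) → {S1,S4,S6,S10} and {S2,S9}.
Split {S1,S4,S6,S10} by δ(·,p) → {S1,S10} and {S4,S6}.
Stable partition: {S0,S3,S5,S8} | {S1,S10} | {S2,S9} | {S4,S6} — 4 equivalence classes.
State S1 belongs to the block {S1,S10}, which has 2 states.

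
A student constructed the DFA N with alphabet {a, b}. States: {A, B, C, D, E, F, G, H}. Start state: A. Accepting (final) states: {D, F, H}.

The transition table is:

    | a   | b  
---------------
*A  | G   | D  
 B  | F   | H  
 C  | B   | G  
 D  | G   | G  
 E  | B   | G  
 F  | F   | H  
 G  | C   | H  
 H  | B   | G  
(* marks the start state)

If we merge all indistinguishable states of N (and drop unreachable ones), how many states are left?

First remove the unreachable states {E}; 7 states remain.
Initial partition by acceptance: {D,F,H} | {A,B,C,G}.
Split {D,F,H} by δ(·,a) → {D,H} and {F}.
Split {A,B,C,G} by δ(·,a) → {A,C,G} and {B}.
Refine {D,H} on symbol a: members go to different blocks, giving {D} and {H}.
On input a, block {A,C,G} splits into {A,G} and {C}.
On input a, block {A,G} splits into {A} and {G}.
The partition is now stable with 7 blocks: {D} | {A} | {F} | {B} | {H} | {C} | {G}.

7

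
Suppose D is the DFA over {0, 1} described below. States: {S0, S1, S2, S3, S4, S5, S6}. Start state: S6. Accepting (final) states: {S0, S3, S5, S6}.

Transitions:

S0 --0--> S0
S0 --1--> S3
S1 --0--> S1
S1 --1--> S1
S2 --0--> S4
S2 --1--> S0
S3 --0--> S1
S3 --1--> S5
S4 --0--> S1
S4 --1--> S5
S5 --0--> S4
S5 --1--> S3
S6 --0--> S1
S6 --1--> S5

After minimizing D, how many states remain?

First remove the unreachable states {S0,S2}; 5 states remain.
Initial partition by acceptance: {S3,S5,S6} | {S1,S4}.
Refine {S1,S4} on symbol 1: members go to different blocks, giving {S1} and {S4}.
Split {S3,S5,S6} by δ(·,0) → {S3,S6} and {S5}.
Stable partition: {S3,S6} | {S1} | {S4} | {S5} — 4 equivalence classes.

4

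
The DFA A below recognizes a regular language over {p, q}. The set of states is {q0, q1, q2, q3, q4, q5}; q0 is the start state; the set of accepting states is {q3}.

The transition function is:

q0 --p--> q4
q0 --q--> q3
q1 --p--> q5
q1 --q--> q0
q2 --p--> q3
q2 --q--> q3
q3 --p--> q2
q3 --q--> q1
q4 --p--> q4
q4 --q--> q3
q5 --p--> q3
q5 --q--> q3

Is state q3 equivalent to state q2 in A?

Initial partition by acceptance: {q3} | {q0,q1,q2,q4,q5}.
On input p, block {q0,q1,q2,q4,q5} splits into {q0,q1,q4} and {q2,q5}.
Split {q0,q1,q4} by δ(·,p) → {q0,q4} and {q1}.
The partition is now stable with 4 blocks: {q3} | {q0,q4} | {q2,q5} | {q1}.
q3 and q2 end up in different blocks, so they are distinguishable. For instance, the string 'ε' is accepted from only q3.

No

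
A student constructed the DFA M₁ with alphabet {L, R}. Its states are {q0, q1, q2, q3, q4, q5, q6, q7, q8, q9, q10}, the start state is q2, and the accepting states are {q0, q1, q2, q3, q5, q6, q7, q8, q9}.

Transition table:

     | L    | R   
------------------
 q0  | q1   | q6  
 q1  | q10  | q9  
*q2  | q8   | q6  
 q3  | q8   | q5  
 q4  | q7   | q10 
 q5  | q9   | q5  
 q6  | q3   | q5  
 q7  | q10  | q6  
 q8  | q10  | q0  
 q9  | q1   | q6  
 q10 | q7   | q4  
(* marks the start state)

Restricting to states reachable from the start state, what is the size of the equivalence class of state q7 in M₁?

All states are reachable from the start state.
P0 = {q0,q1,q2,q3,q5,q6,q7,q8,q9} | {q4,q10}.
Refine {q0,q1,q2,q3,q5,q6,q7,q8,q9} on symbol L: members go to different blocks, giving {q0,q2,q3,q5,q6,q9} and {q1,q7,q8}.
On input L, block {q0,q2,q3,q5,q6,q9} splits into {q0,q2,q3,q9} and {q5,q6}.
Refine {q1,q7,q8} on symbol R: members go to different blocks, giving {q1,q8} and {q7}.
No further refinement is possible. Final partition (5 blocks): {q0,q2,q3,q9} | {q4,q10} | {q1,q8} | {q5,q6} | {q7}.
The equivalence class containing q7 is {q7}, of size 1.

1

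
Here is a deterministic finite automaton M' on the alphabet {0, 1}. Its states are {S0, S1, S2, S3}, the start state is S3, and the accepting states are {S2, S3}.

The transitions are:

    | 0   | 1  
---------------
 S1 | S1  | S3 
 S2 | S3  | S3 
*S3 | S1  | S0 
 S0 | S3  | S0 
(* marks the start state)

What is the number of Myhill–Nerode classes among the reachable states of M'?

3

First remove the unreachable states {S2}; 3 states remain.
P0 = {S3} | {S0,S1}.
Refine {S0,S1} on symbol 0: members go to different blocks, giving {S0} and {S1}.
Stable partition: {S3} | {S0} | {S1} — 3 equivalence classes.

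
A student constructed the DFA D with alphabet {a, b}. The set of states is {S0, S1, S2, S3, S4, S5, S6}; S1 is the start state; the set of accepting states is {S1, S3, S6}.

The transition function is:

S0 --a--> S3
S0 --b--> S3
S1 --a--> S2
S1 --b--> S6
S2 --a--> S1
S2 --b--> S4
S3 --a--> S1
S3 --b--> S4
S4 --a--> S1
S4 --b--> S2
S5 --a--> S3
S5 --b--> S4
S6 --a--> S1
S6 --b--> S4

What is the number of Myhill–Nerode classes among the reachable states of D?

First remove the unreachable states {S0,S3,S5}; 4 states remain.
Initial partition by acceptance: {S1,S6} | {S2,S4}.
Split {S1,S6} by δ(·,a) → {S1} and {S6}.
Stable partition: {S1} | {S2,S4} | {S6} — 3 equivalence classes.

3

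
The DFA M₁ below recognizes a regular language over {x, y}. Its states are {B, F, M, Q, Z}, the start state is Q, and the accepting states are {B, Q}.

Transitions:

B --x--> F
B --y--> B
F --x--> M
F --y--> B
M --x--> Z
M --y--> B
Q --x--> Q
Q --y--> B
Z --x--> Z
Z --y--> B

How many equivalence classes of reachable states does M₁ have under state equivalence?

3

Every state is reachable, so we keep all 5.
P0 = {B,Q} | {F,M,Z}.
Split {B,Q} by δ(·,x) → {B} and {Q}.
No further refinement is possible. Final partition (3 blocks): {B} | {F,M,Z} | {Q}.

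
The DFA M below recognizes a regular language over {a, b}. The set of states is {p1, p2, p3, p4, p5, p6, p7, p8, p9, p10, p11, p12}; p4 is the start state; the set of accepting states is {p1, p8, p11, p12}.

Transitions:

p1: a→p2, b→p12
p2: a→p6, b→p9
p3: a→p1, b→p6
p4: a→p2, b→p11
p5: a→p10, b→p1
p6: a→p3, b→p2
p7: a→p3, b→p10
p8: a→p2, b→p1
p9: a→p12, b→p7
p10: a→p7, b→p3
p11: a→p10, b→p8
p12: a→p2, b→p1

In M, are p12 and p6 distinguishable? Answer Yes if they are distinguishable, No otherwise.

States {p5} cannot be reached from the start state, so discard them.
Start with accepting vs non-accepting: {p1,p8,p11,p12} | {p2,p3,p4,p6,p7,p9,p10}.
Refine {p2,p3,p4,p6,p7,p9,p10} on symbol a: members go to different blocks, giving {p2,p4,p6,p7,p10} and {p3,p9}.
Refine {p2,p4,p6,p7,p10} on symbol a: members go to different blocks, giving {p2,p4,p10} and {p6,p7}.
Split {p2,p4,p10} by δ(·,a) → {p2,p10} and {p4}.
The partition is now stable with 5 blocks: {p1,p8,p11,p12} | {p2,p10} | {p3,p9} | {p6,p7} | {p4}.
p12 and p6 end up in different blocks, so they are distinguishable. For instance, the string 'ε' is accepted from only p12.

Yes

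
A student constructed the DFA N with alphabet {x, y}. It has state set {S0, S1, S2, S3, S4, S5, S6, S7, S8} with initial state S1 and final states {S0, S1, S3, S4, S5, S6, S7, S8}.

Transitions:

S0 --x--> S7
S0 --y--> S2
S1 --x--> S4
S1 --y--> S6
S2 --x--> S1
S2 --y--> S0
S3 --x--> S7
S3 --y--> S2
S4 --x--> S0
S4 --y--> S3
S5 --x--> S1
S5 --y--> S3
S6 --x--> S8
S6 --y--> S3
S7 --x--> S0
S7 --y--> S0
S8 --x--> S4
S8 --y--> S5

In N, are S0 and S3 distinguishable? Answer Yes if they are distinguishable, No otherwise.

Start with accepting vs non-accepting: {S0,S1,S3,S4,S5,S6,S7,S8} | {S2}.
Refine {S0,S1,S3,S4,S5,S6,S7,S8} on symbol y: members go to different blocks, giving {S1,S4,S5,S6,S7,S8} and {S0,S3}.
On input x, block {S1,S4,S5,S6,S7,S8} splits into {S1,S5,S6,S8} and {S4,S7}.
On input x, block {S1,S5,S6,S8} splits into {S1,S8} and {S5,S6}.
Stable partition: {S1,S8} | {S2} | {S0,S3} | {S4,S7} | {S5,S6} — 5 equivalence classes.
S0 and S3 lie in the same block of the stable partition, so they are equivalent — no string distinguishes them.

No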